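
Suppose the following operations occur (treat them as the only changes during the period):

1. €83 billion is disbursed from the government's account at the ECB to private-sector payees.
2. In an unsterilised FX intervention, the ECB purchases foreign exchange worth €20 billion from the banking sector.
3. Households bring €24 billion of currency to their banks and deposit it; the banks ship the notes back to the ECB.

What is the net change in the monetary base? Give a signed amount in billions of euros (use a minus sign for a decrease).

ECB balance sheet:
  Assets:      Foreign assets +€20B
  Liabilities: Bank reserves +€127B, Currency in circulation −€24B, Government deposits −€83B
Commercial banking system:
  Assets:      Reserves at CB +€127B, Foreign assets −€20B
  Liabilities: Checkable deposits +€107B
Monetary base = currency + reserves: −€24B + (+€127B) = +€103 billion.

+€103 billion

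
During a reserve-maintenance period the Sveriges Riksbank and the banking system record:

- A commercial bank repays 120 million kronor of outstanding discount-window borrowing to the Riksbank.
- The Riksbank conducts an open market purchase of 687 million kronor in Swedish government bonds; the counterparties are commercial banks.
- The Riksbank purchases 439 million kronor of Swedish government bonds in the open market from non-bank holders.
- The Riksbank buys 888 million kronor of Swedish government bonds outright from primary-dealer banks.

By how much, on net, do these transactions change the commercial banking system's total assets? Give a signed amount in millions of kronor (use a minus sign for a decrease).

+319 million

Riksbank balance sheet:
  Assets:      Securities +2014M, Loans to banks −120M
  Liabilities: Bank reserves +1894M
Commercial banking system:
  Assets:      Reserves at CB +1894M, Securities −1575M
  Liabilities: Checkable deposits +439M, Borrowings from CB −120M
Change in total bank assets = +319 million.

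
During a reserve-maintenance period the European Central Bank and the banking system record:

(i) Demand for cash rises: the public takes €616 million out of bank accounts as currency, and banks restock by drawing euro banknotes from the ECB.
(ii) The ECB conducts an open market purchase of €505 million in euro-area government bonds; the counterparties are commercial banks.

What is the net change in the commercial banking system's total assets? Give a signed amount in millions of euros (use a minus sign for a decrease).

Currency withdrawal €616 million: bank balance sheets shrink → −€616M.
OMO purchase (from banks) €505 million: just an asset swap on bank balance sheets → 0.
Net: −616 + 0 = -€616 million.

-€616 million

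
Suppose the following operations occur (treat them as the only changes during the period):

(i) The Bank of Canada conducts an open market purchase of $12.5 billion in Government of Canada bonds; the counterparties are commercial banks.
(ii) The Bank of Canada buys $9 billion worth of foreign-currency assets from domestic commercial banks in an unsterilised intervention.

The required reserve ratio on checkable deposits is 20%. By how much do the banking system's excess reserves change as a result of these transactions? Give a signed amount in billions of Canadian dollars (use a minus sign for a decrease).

+$21.5 billion

OMO purchase (from banks) $12.5 billion: reserves +$12.5B, deposits 0.
FX purchase $9 billion: reserves +$9B, deposits 0.
Totals: Δreserves = +$21.5B, Δdeposits = 0.
Δrequired reserves = 20% × 0 = 0.
Δexcess reserves = Δreserves − Δrequired = +$21.5B − (0) = +$21.5 billion.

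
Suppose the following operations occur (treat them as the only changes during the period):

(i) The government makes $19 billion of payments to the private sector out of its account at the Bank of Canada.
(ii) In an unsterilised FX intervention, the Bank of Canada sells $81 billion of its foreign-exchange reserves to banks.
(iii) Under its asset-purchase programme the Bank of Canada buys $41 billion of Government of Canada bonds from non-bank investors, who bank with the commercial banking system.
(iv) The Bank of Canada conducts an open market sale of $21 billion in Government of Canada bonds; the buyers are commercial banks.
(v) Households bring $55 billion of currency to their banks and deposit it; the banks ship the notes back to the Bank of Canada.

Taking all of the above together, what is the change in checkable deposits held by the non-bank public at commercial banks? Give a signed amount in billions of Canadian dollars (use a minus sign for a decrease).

+$115 billion

Bank of Canada balance sheet:
  Assets:      Securities +$20B, Foreign assets −$81B
  Liabilities: Bank reserves +$13B, Currency in circulation −$55B, Government deposits −$19B
Commercial banking system:
  Assets:      Reserves at CB +$13B, Securities +$21B, Foreign assets +$81B
  Liabilities: Checkable deposits +$115B
So the change in checkable deposits held by the non-bank public at commercial banks is +$115 billion.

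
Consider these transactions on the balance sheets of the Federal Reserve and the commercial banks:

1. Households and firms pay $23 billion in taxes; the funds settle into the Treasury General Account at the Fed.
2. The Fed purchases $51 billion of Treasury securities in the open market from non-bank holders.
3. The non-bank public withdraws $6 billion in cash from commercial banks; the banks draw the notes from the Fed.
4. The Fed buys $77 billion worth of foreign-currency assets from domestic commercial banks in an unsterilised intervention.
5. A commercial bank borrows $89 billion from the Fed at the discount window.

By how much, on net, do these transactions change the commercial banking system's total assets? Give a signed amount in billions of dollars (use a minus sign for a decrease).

+$111 billion

Government account inflow $23 billion: bank balance sheets shrink → −$23B.
Asset purchase (from non-banks) $51 billion: bank balance sheets expand → +$51B.
Currency withdrawal $6 billion: bank balance sheets shrink → −$6B.
FX purchase $77 billion: just an asset swap on bank balance sheets → 0.
Discount-window loan $89 billion: bank balance sheets expand → +$89B.
Net: −23 + 51 − 6 + 0 + 89 = +$111 billion.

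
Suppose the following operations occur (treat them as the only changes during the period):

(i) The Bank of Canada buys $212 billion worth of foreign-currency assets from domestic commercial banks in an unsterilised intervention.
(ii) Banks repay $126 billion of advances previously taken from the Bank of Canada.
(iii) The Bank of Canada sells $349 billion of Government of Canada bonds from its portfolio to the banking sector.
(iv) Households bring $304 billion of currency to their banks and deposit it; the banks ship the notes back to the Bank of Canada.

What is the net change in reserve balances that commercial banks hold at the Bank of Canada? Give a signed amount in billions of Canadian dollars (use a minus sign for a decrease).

+$41 billion

FX purchase $212 billion: the Bank of Canada pays by crediting reserve accounts → +$212B.
Discount-window repayment $126 billion: repayment is debited from reserves → −$126B.
OMO sale (to banks) $349 billion: the buying banks pay out of their reserve balances → −$349B.
Currency deposit $304 billion: returned notes are swapped for reserve credit → +$304B.
Net: 212 − 126 − 349 + 304 = +$41 billion.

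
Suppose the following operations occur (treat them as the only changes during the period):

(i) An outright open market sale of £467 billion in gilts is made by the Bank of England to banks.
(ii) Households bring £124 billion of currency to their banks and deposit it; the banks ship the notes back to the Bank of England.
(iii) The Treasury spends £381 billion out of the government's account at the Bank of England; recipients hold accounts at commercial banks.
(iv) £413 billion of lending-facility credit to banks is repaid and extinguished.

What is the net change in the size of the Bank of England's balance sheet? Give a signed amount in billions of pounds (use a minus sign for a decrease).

Bank of England balance sheet:
  Assets:      Securities −£467B, Loans to banks −£413B
  Liabilities: Bank reserves −£375B, Currency in circulation −£124B, Government deposits −£381B
Change in total Bank of England assets = -£880 billion.

-£880 billion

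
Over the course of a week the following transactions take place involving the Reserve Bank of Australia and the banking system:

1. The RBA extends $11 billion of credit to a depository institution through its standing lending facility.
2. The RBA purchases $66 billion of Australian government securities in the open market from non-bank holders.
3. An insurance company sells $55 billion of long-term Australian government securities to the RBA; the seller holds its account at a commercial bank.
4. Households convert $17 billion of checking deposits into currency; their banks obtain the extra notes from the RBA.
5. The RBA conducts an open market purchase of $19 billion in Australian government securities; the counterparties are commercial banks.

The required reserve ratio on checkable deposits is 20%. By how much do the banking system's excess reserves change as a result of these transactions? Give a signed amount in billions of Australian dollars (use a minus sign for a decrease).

+$113.2 billion

Discount-window loan $11 billion: reserves +$11B, deposits 0.
Asset purchase (from non-banks) $66 billion: reserves +$66B, deposits +$66B.
Asset purchase (from non-banks) $55 billion: reserves +$55B, deposits +$55B.
Currency withdrawal $17 billion: reserves −$17B, deposits −$17B.
OMO purchase (from banks) $19 billion: reserves +$19B, deposits 0.
Totals: Δreserves = +$134B, Δdeposits = +$104B.
Δrequired reserves = 20% × +$104B = +$20.8B.
Δexcess reserves = Δreserves − Δrequired = +$134B − (+$20.8B) = +$113.2 billion.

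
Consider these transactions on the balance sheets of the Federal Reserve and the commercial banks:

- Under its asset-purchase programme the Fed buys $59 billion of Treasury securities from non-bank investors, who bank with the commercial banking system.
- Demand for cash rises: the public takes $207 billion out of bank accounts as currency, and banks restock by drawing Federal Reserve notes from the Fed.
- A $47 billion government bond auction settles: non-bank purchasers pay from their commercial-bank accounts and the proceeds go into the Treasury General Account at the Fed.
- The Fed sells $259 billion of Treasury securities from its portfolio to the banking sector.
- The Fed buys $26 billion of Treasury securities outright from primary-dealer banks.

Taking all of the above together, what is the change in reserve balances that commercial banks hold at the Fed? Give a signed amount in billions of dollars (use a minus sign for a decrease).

Asset purchase (from non-banks) $59 billion: the Fed pays by crediting reserve accounts → +$59B.
Currency withdrawal $207 billion: banks swap reserves for currency → −$207B.
Government account inflow $47 billion: funds move from bank reserves into the government account → −$47B.
OMO sale (to banks) $259 billion: the buying banks pay out of their reserve balances → −$259B.
OMO purchase (from banks) $26 billion: the Fed pays by crediting reserve accounts → +$26B.
Net: 59 − 207 − 47 − 259 + 26 = -$428 billion.

-$428 billion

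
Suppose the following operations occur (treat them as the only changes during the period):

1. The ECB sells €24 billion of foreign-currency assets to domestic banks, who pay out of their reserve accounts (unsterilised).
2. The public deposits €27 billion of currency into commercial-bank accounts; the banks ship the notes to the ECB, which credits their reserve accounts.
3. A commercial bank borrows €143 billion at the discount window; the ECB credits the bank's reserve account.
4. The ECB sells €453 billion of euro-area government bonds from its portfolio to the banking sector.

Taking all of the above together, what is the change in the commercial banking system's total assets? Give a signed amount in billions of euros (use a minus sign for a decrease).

+€170 billion

ECB balance sheet:
  Assets:      Securities −€453B, Loans to banks +€143B, Foreign assets −€24B
  Liabilities: Bank reserves −€307B, Currency in circulation −€27B
Commercial banking system:
  Assets:      Reserves at CB −€307B, Securities +€453B, Foreign assets +€24B
  Liabilities: Checkable deposits +€27B, Borrowings from CB +€143B
Change in total bank assets = +€170 billion.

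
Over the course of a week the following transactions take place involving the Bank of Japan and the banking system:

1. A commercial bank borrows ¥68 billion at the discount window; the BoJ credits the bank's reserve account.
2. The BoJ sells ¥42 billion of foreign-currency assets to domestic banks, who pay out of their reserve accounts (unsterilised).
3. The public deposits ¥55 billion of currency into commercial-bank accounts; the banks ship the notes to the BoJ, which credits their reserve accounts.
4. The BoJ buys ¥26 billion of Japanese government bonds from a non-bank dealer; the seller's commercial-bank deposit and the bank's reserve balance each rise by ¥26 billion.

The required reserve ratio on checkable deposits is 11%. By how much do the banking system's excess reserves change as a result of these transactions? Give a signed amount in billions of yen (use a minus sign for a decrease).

Discount-window loan ¥68 billion: reserves +¥68B, deposits 0.
FX sale ¥42 billion: reserves −¥42B, deposits 0.
Currency deposit ¥55 billion: reserves +¥55B, deposits +¥55B.
Asset purchase (from non-banks) ¥26 billion: reserves +¥26B, deposits +¥26B.
Totals: Δreserves = +¥107B, Δdeposits = +¥81B.
Δrequired reserves = 11% × +¥81B = +¥8.91B.
Δexcess reserves = Δreserves − Δrequired = +¥107B − (+¥8.91B) = +¥98.09 billion.

+¥98.09 billion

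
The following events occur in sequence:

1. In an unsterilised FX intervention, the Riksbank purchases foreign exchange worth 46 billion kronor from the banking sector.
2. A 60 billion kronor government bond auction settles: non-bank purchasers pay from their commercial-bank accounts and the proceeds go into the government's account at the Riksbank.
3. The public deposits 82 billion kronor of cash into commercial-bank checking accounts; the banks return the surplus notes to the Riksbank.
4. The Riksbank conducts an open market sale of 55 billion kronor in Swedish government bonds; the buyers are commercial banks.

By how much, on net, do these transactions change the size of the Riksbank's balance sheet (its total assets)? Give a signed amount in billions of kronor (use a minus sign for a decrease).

-9 billion

FX purchase 46 billion kronor: a Riksbank asset is acquired → +46B.
Government account inflow 60 billion kronor: only the composition of liabilities changes → 0.
Currency deposit 82 billion kronor: only the composition of liabilities changes → 0.
OMO sale (to banks) 55 billion kronor: a Riksbank asset is shed → −55B.
Net: 46 + 0 + 0 − 55 = -9 billion.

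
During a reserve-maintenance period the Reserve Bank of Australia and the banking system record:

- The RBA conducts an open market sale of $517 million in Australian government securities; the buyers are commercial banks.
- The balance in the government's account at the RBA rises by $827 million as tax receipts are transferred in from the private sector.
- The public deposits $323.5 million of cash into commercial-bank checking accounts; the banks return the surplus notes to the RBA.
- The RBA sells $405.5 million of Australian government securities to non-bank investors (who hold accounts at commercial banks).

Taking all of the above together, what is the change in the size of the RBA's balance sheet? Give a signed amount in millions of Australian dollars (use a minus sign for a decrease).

RBA balance sheet:
  Assets:      Securities −$922.5M
  Liabilities: Bank reserves −$1426M, Currency in circulation −$323.5M, Government deposits +$827M
Change in total RBA assets = -$922.5 million.

-$922.5 million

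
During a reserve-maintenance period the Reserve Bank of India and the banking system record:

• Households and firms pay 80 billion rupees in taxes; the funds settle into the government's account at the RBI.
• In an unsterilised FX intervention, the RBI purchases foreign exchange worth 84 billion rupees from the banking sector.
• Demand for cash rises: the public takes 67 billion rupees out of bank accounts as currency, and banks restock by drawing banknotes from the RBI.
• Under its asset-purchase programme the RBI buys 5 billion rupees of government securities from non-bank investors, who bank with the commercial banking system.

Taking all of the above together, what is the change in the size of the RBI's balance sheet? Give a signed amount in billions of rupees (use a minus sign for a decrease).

+89 billion

RBI balance sheet:
  Assets:      Securities +5B, Foreign assets +84B
  Liabilities: Bank reserves −58B, Currency in circulation +67B, Government deposits +80B
Commercial banking system:
  Assets:      Reserves at CB −58B, Foreign assets −84B
  Liabilities: Checkable deposits −142B
Change in total RBI assets = +89 billion.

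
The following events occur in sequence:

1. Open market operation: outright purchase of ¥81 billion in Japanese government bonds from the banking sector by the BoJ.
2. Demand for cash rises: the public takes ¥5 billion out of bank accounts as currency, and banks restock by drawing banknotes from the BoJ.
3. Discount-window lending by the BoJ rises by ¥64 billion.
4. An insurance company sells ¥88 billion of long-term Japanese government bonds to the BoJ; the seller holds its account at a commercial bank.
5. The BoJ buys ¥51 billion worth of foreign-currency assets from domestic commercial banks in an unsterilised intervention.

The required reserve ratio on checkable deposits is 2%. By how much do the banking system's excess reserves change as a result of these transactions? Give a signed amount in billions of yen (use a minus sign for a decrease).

OMO purchase (from banks) ¥81 billion: reserves +¥81B, deposits 0.
Currency withdrawal ¥5 billion: reserves −¥5B, deposits −¥5B.
Discount-window loan ¥64 billion: reserves +¥64B, deposits 0.
Asset purchase (from non-banks) ¥88 billion: reserves +¥88B, deposits +¥88B.
FX purchase ¥51 billion: reserves +¥51B, deposits 0.
Totals: Δreserves = +¥279B, Δdeposits = +¥83B.
Δrequired reserves = 2% × +¥83B = +¥1.66B.
Δexcess reserves = Δreserves − Δrequired = +¥279B − (+¥1.66B) = +¥277.34 billion.

+¥277.34 billion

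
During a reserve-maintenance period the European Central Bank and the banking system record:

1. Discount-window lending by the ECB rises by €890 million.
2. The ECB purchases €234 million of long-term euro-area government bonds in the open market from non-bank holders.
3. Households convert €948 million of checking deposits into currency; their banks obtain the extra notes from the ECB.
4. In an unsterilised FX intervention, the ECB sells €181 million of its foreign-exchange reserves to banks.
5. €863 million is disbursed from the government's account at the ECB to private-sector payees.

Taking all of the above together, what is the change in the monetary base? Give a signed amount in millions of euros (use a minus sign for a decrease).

+€1806 million

ECB balance sheet:
  Assets:      Securities +€234M, Loans to banks +€890M, Foreign assets −€181M
  Liabilities: Bank reserves +€858M, Currency in circulation +€948M, Government deposits −€863M
Monetary base = currency + reserves: +€948M + (+€858M) = +€1806 million.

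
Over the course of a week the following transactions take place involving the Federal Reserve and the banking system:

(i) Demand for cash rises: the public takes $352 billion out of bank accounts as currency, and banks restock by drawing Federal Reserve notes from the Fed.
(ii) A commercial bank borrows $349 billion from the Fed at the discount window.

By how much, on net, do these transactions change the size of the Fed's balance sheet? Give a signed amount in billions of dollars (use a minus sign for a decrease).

+$349 billion

Currency withdrawal $352 billion: only the composition of liabilities changes → 0.
Discount-window loan $349 billion: a Fed asset is acquired → +$349B.
Net: 0 + 349 = +$349 billion.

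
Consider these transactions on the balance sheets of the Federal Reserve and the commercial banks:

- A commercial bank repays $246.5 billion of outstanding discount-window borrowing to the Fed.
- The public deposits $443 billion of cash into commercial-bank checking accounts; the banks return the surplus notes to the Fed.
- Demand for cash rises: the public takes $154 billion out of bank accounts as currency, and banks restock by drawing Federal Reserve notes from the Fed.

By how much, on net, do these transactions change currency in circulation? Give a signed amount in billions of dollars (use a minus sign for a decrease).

-$289 billion

Fed balance sheet:
  Assets:      Loans to banks −$246.5B
  Liabilities: Bank reserves +$42.5B, Currency in circulation −$289B
Commercial banking system:
  Assets:      Reserves at CB +$42.5B
  Liabilities: Checkable deposits +$289B, Borrowings from CB −$246.5B
So the change in currency in circulation is -$289 billion.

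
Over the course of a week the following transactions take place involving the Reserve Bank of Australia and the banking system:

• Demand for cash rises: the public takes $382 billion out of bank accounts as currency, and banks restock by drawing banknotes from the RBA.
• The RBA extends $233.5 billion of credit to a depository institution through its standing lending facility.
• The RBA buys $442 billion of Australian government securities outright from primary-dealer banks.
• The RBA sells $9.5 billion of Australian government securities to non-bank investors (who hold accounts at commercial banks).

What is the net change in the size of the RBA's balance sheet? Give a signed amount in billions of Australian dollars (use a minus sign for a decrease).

+$666 billion

RBA balance sheet:
  Assets:      Securities +$432.5B, Loans to banks +$233.5B
  Liabilities: Bank reserves +$284B, Currency in circulation +$382B
Change in total RBA assets = +$666 billion.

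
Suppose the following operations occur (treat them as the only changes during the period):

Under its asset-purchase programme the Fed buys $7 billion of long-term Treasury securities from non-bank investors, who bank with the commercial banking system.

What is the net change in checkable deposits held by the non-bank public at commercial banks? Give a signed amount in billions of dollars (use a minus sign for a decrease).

Asset purchase (from non-banks) $7 billion: non-bank counterparties' bank balances rise → +$7B.

+$7 billion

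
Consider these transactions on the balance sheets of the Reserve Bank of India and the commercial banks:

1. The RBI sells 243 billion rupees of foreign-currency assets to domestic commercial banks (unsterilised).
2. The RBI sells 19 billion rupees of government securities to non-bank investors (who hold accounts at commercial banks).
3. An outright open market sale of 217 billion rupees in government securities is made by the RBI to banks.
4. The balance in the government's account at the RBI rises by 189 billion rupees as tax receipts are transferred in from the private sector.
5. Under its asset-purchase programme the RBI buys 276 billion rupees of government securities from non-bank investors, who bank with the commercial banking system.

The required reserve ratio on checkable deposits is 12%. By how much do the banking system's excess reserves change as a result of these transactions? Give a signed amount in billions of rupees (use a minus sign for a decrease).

-400.16 billion

FX sale 243 billion rupees: reserves −243B, deposits 0.
Asset sale (to non-banks) 19 billion rupees: reserves −19B, deposits −19B.
OMO sale (to banks) 217 billion rupees: reserves −217B, deposits 0.
Government account inflow 189 billion rupees: reserves −189B, deposits −189B.
Asset purchase (from non-banks) 276 billion rupees: reserves +276B, deposits +276B.
Totals: Δreserves = −392B, Δdeposits = +68B.
Δrequired reserves = 12% × +68B = +8.16B.
Δexcess reserves = Δreserves − Δrequired = −392B − (+8.16B) = -400.16 billion.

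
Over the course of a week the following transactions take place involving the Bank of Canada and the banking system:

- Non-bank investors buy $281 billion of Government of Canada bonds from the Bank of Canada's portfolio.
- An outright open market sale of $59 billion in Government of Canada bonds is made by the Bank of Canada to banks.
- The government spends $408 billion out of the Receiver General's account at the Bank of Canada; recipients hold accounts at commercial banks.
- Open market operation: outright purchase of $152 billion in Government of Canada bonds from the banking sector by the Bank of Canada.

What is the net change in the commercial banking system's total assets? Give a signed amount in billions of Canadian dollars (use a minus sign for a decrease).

+$127 billion

Bank of Canada balance sheet:
  Assets:      Securities −$188B
  Liabilities: Bank reserves +$220B, Government deposits −$408B
Commercial banking system:
  Assets:      Reserves at CB +$220B, Securities −$93B
  Liabilities: Checkable deposits +$127B
Change in total bank assets = +$127 billion.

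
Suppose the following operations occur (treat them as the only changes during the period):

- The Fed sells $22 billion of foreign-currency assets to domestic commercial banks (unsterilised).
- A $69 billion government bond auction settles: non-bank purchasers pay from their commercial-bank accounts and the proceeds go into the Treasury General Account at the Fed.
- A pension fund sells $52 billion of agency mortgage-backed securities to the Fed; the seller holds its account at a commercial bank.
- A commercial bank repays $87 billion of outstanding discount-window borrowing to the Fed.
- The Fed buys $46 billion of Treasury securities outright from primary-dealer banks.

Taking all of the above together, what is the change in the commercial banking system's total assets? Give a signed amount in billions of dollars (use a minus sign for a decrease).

FX sale $22 billion: just an asset swap on bank balance sheets → 0.
Government account inflow $69 billion: bank balance sheets shrink → −$69B.
Asset purchase (from non-banks) $52 billion: bank balance sheets expand → +$52B.
Discount-window repayment $87 billion: bank balance sheets shrink → −$87B.
OMO purchase (from banks) $46 billion: just an asset swap on bank balance sheets → 0.
Net: 0 − 69 + 52 − 87 + 0 = -$104 billion.

-$104 billion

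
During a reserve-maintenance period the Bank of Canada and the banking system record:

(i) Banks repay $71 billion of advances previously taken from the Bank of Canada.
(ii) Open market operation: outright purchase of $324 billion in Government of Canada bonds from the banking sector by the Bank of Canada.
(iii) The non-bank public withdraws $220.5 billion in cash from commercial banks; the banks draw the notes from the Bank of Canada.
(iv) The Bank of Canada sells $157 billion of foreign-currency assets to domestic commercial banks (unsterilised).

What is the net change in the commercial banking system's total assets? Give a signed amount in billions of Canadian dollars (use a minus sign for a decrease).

Discount-window repayment $71 billion: bank balance sheets shrink → −$71B.
OMO purchase (from banks) $324 billion: just an asset swap on bank balance sheets → 0.
Currency withdrawal $220.5 billion: bank balance sheets shrink → −$220.5B.
FX sale $157 billion: just an asset swap on bank balance sheets → 0.
Net: −71 + 0 − 220.5 + 0 = -$291.5 billion.

-$291.5 billion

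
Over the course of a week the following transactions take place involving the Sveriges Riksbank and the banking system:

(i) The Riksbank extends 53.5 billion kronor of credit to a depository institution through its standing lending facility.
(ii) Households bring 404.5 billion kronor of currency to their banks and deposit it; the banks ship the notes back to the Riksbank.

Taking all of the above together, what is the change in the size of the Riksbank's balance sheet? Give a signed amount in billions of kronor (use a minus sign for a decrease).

+53.5 billion

Riksbank balance sheet:
  Assets:      Loans to banks +53.5B
  Liabilities: Bank reserves +458B, Currency in circulation −404.5B
Commercial banking system:
  Assets:      Reserves at CB +458B
  Liabilities: Checkable deposits +404.5B, Borrowings from CB +53.5B
Change in total Riksbank assets = +53.5 billion.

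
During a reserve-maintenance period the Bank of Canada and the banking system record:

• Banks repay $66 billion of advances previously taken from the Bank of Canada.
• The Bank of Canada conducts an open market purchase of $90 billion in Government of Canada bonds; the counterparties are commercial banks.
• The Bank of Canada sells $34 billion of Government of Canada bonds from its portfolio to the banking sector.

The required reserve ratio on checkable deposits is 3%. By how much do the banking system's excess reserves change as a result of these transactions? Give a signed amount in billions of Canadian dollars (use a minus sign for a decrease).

Discount-window repayment $66 billion: reserves −$66B, deposits 0.
OMO purchase (from banks) $90 billion: reserves +$90B, deposits 0.
OMO sale (to banks) $34 billion: reserves −$34B, deposits 0.
Totals: Δreserves = −$10B, Δdeposits = 0.
Δrequired reserves = 3% × 0 = 0.
Δexcess reserves = Δreserves − Δrequired = −$10B − (0) = -$10 billion.

-$10 billion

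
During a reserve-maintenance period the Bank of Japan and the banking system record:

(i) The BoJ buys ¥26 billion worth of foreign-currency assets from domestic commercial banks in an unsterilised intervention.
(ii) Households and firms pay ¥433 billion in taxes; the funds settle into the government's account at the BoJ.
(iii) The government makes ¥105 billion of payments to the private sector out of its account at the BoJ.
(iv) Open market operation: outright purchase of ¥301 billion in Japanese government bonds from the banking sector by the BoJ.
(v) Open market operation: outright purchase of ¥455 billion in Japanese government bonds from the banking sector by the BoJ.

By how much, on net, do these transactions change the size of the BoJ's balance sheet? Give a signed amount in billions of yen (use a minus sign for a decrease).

+¥782 billion

BoJ balance sheet:
  Assets:      Securities +¥756B, Foreign assets +¥26B
  Liabilities: Bank reserves +¥454B, Government deposits +¥328B
Change in total BoJ assets = +¥782 billion.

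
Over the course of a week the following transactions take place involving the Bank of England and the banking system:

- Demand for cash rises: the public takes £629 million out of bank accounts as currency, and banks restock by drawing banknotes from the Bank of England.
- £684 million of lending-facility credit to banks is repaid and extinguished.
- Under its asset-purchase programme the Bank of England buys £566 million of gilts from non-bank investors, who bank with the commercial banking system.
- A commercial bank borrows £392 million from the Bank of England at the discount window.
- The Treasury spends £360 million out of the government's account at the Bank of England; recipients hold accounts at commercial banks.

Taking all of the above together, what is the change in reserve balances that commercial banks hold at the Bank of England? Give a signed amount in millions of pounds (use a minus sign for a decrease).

+£5 million

Currency withdrawal £629 million: banks swap reserves for currency → −£629M.
Discount-window repayment £684 million: repayment is debited from reserves → −£684M.
Asset purchase (from non-banks) £566 million: the Bank of England pays by crediting reserve accounts → +£566M.
Discount-window loan £392 million: the loan is credited to the bank's reserve account → +£392M.
Government spending £360 million: government payments flow into bank reserve accounts → +£360M.
Net: −629 − 684 + 566 + 392 + 360 = +£5 million.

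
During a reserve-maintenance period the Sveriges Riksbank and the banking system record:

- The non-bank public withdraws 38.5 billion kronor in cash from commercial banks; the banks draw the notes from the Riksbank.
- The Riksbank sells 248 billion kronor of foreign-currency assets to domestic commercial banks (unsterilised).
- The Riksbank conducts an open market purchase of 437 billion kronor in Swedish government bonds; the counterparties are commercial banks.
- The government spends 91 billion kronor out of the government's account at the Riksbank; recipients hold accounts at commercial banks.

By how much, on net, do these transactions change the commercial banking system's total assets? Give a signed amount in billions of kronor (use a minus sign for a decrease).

Riksbank balance sheet:
  Assets:      Securities +437B, Foreign assets −248B
  Liabilities: Bank reserves +241.5B, Currency in circulation +38.5B, Government deposits −91B
Commercial banking system:
  Assets:      Reserves at CB +241.5B, Securities −437B, Foreign assets +248B
  Liabilities: Checkable deposits +52.5B
Change in total bank assets = +52.5 billion.

+52.5 billion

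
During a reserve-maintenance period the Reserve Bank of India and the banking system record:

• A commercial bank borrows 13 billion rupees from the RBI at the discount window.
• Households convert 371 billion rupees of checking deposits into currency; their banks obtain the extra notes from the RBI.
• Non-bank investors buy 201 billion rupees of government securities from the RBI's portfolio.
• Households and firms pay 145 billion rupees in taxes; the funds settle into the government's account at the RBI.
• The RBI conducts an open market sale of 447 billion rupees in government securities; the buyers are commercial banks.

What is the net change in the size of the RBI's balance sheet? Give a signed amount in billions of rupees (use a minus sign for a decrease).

RBI balance sheet:
  Assets:      Securities −648B, Loans to banks +13B
  Liabilities: Bank reserves −1151B, Currency in circulation +371B, Government deposits +145B
Change in total RBI assets = -635 billion.

-635 billion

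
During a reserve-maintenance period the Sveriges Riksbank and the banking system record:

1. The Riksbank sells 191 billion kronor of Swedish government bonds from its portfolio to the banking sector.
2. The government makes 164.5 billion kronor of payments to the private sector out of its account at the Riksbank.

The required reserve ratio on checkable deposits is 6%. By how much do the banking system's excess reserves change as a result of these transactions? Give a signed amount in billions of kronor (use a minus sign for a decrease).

OMO sale (to banks) 191 billion kronor: reserves −191B, deposits 0.
Government spending 164.5 billion kronor: reserves +164.5B, deposits +164.5B.
Totals: Δreserves = −26.5B, Δdeposits = +164.5B.
Δrequired reserves = 6% × +164.5B = +9.87B.
Δexcess reserves = Δreserves − Δrequired = −26.5B − (+9.87B) = -36.37 billion.

-36.37 billion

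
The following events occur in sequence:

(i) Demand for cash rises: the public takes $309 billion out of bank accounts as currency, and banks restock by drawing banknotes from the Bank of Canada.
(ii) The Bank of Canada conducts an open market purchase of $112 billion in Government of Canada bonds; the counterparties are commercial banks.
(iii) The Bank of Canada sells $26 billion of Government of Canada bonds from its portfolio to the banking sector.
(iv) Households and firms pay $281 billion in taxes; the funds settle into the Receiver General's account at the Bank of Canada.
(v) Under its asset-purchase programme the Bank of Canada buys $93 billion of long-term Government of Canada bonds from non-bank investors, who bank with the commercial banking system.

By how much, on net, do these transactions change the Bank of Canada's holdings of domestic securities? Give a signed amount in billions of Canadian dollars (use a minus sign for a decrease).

Bank of Canada balance sheet:
  Assets:      Securities +$179B
  Liabilities: Bank reserves −$411B, Currency in circulation +$309B, Government deposits +$281B
Commercial banking system:
  Assets:      Reserves at CB −$411B, Securities −$86B
  Liabilities: Checkable deposits −$497B
So the change in the Bank of Canada's holdings of domestic securities is +$179 billion.

+$179 billion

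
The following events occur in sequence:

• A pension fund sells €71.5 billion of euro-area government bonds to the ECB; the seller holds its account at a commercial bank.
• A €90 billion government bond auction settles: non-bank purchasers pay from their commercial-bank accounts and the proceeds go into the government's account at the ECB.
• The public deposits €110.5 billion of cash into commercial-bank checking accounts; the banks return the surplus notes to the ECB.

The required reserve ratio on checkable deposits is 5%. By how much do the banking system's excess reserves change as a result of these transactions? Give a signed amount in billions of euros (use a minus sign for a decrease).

+€87.4 billion

Asset purchase (from non-banks) €71.5 billion: reserves +€71.5B, deposits +€71.5B.
Government account inflow €90 billion: reserves −€90B, deposits −€90B.
Currency deposit €110.5 billion: reserves +€110.5B, deposits +€110.5B.
Totals: Δreserves = +€92B, Δdeposits = +€92B.
Δrequired reserves = 5% × +€92B = +€4.6B.
Δexcess reserves = Δreserves − Δrequired = +€92B − (+€4.6B) = +€87.4 billion.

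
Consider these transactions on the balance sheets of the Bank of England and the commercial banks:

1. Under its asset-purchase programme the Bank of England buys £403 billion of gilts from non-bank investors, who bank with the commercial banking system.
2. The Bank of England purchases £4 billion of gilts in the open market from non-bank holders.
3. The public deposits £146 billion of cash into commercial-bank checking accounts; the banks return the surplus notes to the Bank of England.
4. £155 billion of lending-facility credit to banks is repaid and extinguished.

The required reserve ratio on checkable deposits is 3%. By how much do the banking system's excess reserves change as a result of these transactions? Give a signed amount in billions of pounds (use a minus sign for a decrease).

+£381.41 billion

Asset purchase (from non-banks) £403 billion: reserves +£403B, deposits +£403B.
Asset purchase (from non-banks) £4 billion: reserves +£4B, deposits +£4B.
Currency deposit £146 billion: reserves +£146B, deposits +£146B.
Discount-window repayment £155 billion: reserves −£155B, deposits 0.
Totals: Δreserves = +£398B, Δdeposits = +£553B.
Δrequired reserves = 3% × +£553B = +£16.59B.
Δexcess reserves = Δreserves − Δrequired = +£398B − (+£16.59B) = +£381.41 billion.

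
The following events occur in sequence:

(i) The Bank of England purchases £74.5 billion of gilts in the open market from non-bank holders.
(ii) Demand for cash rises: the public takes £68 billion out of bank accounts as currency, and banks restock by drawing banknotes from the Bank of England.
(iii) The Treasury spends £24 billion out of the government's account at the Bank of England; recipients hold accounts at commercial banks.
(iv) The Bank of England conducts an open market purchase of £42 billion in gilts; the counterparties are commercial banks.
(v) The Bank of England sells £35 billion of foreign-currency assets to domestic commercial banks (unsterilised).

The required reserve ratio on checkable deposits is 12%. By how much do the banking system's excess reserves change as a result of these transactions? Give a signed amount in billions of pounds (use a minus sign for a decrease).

+£33.84 billion

Asset purchase (from non-banks) £74.5 billion: reserves +£74.5B, deposits +£74.5B.
Currency withdrawal £68 billion: reserves −£68B, deposits −£68B.
Government spending £24 billion: reserves +£24B, deposits +£24B.
OMO purchase (from banks) £42 billion: reserves +£42B, deposits 0.
FX sale £35 billion: reserves −£35B, deposits 0.
Totals: Δreserves = +£37.5B, Δdeposits = +£30.5B.
Δrequired reserves = 12% × +£30.5B = +£3.66B.
Δexcess reserves = Δreserves − Δrequired = +£37.5B − (+£3.66B) = +£33.84 billion.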